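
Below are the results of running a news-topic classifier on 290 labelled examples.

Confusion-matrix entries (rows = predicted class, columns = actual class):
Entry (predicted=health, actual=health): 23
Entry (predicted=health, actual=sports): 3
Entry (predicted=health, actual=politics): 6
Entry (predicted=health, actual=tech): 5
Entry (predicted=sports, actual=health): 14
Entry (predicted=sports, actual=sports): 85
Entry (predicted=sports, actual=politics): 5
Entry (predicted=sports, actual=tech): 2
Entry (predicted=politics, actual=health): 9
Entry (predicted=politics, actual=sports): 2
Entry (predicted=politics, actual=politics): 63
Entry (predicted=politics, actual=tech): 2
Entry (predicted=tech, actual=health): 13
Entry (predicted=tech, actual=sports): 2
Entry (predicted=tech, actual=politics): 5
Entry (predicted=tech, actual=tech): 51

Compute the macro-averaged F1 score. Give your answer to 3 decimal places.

Per-class F1 score (2·TP/(2·TP+FP+FN)):
  health: TP=23, FP=3+6+5=14, FN=14+9+13=36 → 46/96 = 0.4792
  sports: TP=85, FP=14+5+2=21, FN=3+2+2=7 → 170/198 = 0.8586
  politics: TP=63, FP=9+2+2=13, FN=6+5+5=16 → 126/155 = 0.8129
  tech: TP=51, FP=13+2+5=20, FN=5+2+2=9 → 102/131 = 0.7786
Macro-F1 score = mean = (0.4792 + 0.8586 + 0.8129 + 0.7786) / 4 = 0.732

0.732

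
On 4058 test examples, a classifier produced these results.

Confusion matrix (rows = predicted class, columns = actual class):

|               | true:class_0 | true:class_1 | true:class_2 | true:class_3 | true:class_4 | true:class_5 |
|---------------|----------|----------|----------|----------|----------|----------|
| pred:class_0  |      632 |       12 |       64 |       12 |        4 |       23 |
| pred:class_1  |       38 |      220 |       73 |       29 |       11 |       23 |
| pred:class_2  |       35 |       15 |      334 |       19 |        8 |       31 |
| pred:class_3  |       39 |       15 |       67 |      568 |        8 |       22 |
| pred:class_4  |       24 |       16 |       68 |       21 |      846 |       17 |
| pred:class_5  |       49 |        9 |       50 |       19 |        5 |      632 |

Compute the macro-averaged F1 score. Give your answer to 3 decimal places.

Per-class F1 score (2·TP/(2·TP+FP+FN)):
  class_0: TP=632, FP=12+64+12+4+23=115, FN=38+35+39+24+49=185 → 1264/1564 = 0.8082
  class_1: TP=220, FP=38+73+29+11+23=174, FN=12+15+15+16+9=67 → 440/681 = 0.6461
  class_2: TP=334, FP=35+15+19+8+31=108, FN=64+73+67+68+50=322 → 668/1098 = 0.6084
  class_3: TP=568, FP=39+15+67+8+22=151, FN=12+29+19+21+19=100 → 1136/1387 = 0.8190
  class_4: TP=846, FP=24+16+68+21+17=146, FN=4+11+8+8+5=36 → 1692/1874 = 0.9029
  class_5: TP=632, FP=49+9+50+19+5=132, FN=23+23+31+22+17=116 → 1264/1512 = 0.8360
Macro-F1 score = mean = (0.8082 + 0.6461 + 0.6084 + 0.8190 + 0.9029 + 0.8360) / 6 = 0.770

0.770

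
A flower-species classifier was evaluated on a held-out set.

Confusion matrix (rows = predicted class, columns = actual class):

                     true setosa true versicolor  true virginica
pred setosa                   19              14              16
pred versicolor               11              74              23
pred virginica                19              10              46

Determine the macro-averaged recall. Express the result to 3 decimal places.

Per-class recall (TP/(TP+FN)):
  setosa: TP=19, FN=11+19=30 → 19/49 = 0.3878
  versicolor: TP=74, FN=14+10=24 → 74/98 = 0.7551
  virginica: TP=46, FN=16+23=39 → 46/85 = 0.5412
Macro-recall = mean = (0.3878 + 0.7551 + 0.5412) / 3 = 0.561

0.561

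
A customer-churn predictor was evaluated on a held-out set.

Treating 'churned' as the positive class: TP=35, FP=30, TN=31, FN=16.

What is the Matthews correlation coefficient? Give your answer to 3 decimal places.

0.196

MCC = (TP·TN − FP·FN) / √((TP+FP)(TP+FN)(TN+FP)(TN+FN))
Numerator = 35·31 − 30·16 = 605
Denominator = √(65·51·61·47) = √9504105 = 3082.8728
MCC = 605 / 3082.8728 = 0.196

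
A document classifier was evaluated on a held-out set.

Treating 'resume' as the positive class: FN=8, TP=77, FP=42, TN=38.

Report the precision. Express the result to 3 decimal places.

0.647

Precision = TP/(TP+FP) = 77/(77+42) = 77/119 = 0.647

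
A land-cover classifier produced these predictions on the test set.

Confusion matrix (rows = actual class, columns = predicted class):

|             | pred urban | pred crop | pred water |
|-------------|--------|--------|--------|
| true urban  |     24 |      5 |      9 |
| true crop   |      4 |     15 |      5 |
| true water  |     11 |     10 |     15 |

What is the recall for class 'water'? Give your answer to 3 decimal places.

One-vs-rest for 'water': TP = diagonal; FP = other classes predicted 'water'; FN = 'water' predicted as other.
recall = TP/(TP+FN).
water: TP=15, FN=11+10=21 → 15/36 = 0.4167

0.417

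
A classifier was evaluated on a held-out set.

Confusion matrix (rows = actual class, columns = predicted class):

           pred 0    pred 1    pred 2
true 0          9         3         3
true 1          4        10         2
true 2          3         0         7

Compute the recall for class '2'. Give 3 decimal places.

0.700

One-vs-rest for '2': TP = diagonal; FP = other classes predicted '2'; FN = '2' predicted as other.
recall = TP/(TP+FN).
2: TP=7, FN=3+0=3 → 7/10 = 0.7000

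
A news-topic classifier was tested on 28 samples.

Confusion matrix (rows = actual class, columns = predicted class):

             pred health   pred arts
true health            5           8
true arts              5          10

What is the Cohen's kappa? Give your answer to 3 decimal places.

0.052

Observed agreement pₒ = trace/N = 15/28 = 0.5357
Expected agreement pₑ = Σ (rowᵢ·colᵢ)/N² = (13·10 + 15·18)/28² = 0.5102
κ = (pₒ − pₑ)/(1 − pₑ) = (0.5357 − 0.5102)/(1 − 0.5102) = 0.052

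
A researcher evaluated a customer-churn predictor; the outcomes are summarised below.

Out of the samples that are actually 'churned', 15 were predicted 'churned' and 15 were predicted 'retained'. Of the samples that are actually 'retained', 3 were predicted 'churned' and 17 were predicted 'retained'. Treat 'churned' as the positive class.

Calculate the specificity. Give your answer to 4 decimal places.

Specificity = TN/(TN+FP) = 17/(17+3) = 0.8500

0.8500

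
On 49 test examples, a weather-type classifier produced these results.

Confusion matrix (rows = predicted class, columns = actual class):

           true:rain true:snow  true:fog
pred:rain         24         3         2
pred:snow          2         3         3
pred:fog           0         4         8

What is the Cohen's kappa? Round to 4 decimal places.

0.5138

Observed agreement pₒ = trace/N = 35/49 = 0.71429
Expected agreement pₑ = Σ (rowᵢ·colᵢ)/N² = (26·29 + 10·8 + 13·12)/49² = 0.41233
κ = (pₒ − pₑ)/(1 − pₑ) = (0.71429 − 0.41233)/(1 − 0.41233) = 0.5138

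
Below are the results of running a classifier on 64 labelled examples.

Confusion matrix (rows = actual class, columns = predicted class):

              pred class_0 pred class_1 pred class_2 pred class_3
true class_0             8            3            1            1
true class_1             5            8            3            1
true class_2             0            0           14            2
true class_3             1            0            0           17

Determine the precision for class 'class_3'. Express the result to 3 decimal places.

0.810

precision = TP/(TP+FP).
class_3: TP=17, FP=1+1+2=4 → 17/21 = 0.8095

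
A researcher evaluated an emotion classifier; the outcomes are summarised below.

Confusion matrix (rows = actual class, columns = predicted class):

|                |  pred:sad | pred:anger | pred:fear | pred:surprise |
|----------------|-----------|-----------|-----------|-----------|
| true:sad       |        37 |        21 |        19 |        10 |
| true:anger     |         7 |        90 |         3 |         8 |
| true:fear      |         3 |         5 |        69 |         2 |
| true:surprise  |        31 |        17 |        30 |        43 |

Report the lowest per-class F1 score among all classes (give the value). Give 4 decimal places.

Per-class F1 score (2·TP/(2·TP+FP+FN)):
  sad: TP=37, FP=7+3+31=41, FN=21+19+10=50 → 74/165 = 0.44848
  anger: TP=90, FP=21+5+17=43, FN=7+3+8=18 → 180/241 = 0.74689
  fear: TP=69, FP=19+3+30=52, FN=3+5+2=10 → 138/200 = 0.69000
  surprise: TP=43, FP=10+8+2=20, FN=31+17+30=78 → 86/184 = 0.46739
Lowest is class 'sad' with F1 score = 0.4485.

0.4485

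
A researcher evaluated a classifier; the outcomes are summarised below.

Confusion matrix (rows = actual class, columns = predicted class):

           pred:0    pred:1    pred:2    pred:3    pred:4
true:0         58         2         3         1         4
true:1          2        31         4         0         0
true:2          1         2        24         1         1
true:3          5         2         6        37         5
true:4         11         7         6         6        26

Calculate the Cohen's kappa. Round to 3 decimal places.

Observed agreement pₒ = trace/N = 176/245 = 0.7184
Expected agreement pₑ = Σ (rowᵢ·colᵢ)/N² = (68·77 + 37·44 + 29·43 + 55·45 + 56·36)/245² = 0.2099
κ = (pₒ − pₑ)/(1 − pₑ) = (0.7184 − 0.2099)/(1 − 0.2099) = 0.644

0.644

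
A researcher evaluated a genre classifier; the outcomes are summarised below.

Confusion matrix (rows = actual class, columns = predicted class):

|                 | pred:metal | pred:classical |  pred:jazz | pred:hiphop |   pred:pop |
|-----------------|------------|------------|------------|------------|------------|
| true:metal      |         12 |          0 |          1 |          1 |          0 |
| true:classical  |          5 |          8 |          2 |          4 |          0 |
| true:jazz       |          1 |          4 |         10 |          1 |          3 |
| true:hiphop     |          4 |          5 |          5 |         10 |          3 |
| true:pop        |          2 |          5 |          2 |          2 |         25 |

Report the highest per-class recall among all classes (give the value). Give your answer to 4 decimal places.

0.8571

Per-class recall (TP/(TP+FN)):
  metal: TP=12, FN=0+1+1+0=2 → 12/14 = 0.85714
  classical: TP=8, FN=5+2+4+0=11 → 8/19 = 0.42105
  jazz: TP=10, FN=1+4+1+3=9 → 10/19 = 0.52632
  hiphop: TP=10, FN=4+5+5+3=17 → 10/27 = 0.37037
  pop: TP=25, FN=2+5+2+2=11 → 25/36 = 0.69444
Highest is class 'metal' with recall = 0.8571.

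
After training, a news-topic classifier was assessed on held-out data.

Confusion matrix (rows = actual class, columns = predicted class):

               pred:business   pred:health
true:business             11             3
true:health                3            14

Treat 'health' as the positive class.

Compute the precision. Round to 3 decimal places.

0.824

Precision = TP/(TP+FP) = 14/(14+3) = 14/17 = 0.824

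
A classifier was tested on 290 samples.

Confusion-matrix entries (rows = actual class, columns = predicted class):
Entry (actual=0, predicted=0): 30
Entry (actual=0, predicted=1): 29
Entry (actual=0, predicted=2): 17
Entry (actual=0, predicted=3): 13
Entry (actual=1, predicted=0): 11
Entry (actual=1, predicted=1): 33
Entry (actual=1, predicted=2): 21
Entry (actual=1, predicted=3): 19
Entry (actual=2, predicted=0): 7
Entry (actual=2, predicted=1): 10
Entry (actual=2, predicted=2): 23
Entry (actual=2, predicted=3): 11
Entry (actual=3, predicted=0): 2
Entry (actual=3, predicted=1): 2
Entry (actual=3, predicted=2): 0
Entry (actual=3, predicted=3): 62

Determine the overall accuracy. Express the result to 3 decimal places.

0.510

Accuracy = trace / total = (30+33+23+62=148) / 290 = 148/290 = 0.510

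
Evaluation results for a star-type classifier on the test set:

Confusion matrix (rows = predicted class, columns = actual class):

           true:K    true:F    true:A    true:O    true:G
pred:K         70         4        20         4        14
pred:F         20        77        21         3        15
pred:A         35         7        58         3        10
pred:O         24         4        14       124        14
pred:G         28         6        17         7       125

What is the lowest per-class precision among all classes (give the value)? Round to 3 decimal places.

0.513

Per-class precision (TP/(TP+FP)):
  K: TP=70, FP=4+20+4+14=42 → 70/112 = 0.6250
  F: TP=77, FP=20+21+3+15=59 → 77/136 = 0.5662
  A: TP=58, FP=35+7+3+10=55 → 58/113 = 0.5133
  O: TP=124, FP=24+4+14+14=56 → 124/180 = 0.6889
  G: TP=125, FP=28+6+17+7=58 → 125/183 = 0.6831
Lowest is class 'A' with precision = 0.513.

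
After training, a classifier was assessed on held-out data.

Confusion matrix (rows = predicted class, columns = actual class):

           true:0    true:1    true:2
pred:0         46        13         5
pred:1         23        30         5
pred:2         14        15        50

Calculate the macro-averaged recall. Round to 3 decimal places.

0.635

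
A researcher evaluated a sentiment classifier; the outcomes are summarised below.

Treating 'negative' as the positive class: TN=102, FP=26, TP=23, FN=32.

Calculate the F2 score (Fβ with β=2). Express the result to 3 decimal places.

Fβ = (1+β²)·TP / ((1+β²)·TP + β²·FN + FP), with β²=4
= 5·23 / (5·23 + 4·32 + 26) = 0.428

0.428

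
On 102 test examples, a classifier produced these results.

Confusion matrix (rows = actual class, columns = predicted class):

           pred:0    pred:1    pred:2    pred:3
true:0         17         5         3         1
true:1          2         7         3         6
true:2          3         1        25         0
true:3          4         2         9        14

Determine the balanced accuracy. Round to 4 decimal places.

Balanced accuracy = mean of per-class recall.
  0: recall = 17/26 = 0.65385
  1: recall = 7/18 = 0.38889
  2: recall = 25/29 = 0.86207
  3: recall = 14/29 = 0.48276
Mean = (0.65385 + 0.38889 + 0.86207 + 0.48276) / 4 = 0.5969

0.5969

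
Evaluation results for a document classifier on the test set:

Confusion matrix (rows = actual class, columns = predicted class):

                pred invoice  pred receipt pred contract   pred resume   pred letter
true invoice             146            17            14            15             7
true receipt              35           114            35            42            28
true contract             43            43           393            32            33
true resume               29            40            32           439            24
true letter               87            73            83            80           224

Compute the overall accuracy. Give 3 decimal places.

0.624

Accuracy = trace / total = (146+114+393+439+224=1316) / 2108 = 1316/2108 = 0.624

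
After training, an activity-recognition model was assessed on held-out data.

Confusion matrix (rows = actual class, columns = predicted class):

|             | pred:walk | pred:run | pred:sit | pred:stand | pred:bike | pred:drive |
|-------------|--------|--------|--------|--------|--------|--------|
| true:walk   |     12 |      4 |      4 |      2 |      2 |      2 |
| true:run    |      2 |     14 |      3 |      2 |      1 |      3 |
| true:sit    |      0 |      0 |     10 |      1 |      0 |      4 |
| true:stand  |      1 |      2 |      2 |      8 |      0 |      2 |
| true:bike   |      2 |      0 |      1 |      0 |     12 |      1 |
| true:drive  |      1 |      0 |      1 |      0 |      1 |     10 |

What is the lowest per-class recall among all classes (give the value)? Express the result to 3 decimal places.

0.462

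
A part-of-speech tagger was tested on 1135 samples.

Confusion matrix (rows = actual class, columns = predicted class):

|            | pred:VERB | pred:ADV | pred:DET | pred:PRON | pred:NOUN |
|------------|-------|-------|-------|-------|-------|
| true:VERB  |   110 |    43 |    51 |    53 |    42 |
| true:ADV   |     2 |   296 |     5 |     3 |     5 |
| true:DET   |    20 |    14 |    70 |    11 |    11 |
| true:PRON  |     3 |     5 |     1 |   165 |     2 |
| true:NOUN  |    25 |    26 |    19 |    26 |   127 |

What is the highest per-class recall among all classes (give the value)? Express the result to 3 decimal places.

Per-class recall (TP/(TP+FN)):
  VERB: TP=110, FN=43+51+53+42=189 → 110/299 = 0.3679
  ADV: TP=296, FN=2+5+3+5=15 → 296/311 = 0.9518
  DET: TP=70, FN=20+14+11+11=56 → 70/126 = 0.5556
  PRON: TP=165, FN=3+5+1+2=11 → 165/176 = 0.9375
  NOUN: TP=127, FN=25+26+19+26=96 → 127/223 = 0.5695
Highest is class 'ADV' with recall = 0.952.

0.952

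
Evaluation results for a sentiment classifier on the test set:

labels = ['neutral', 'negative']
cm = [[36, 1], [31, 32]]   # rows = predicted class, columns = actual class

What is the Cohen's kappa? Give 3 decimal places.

Observed agreement pₒ = trace/N = 68/100 = 0.6800
Expected agreement pₑ = Σ (rowᵢ·colᵢ)/N² = (67·37 + 33·63)/100² = 0.4558
κ = (pₒ − pₑ)/(1 − pₑ) = (0.6800 − 0.4558)/(1 − 0.4558) = 0.412

0.412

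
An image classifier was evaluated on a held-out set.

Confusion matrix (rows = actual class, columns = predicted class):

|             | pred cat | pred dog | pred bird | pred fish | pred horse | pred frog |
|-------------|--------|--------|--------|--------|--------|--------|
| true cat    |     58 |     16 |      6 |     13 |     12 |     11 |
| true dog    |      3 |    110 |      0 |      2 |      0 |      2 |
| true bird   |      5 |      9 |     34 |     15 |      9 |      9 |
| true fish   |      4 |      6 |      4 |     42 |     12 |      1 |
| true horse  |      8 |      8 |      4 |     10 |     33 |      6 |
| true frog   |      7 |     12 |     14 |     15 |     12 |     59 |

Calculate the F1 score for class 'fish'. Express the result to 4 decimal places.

0.5060

Treat 'fish' as positive and all other classes as negative.
F1 score = 2·TP/(2·TP+FP+FN).
fish: TP=42, FP=13+2+15+10+15=55, FN=4+6+4+12+1=27 → 84/166 = 0.50602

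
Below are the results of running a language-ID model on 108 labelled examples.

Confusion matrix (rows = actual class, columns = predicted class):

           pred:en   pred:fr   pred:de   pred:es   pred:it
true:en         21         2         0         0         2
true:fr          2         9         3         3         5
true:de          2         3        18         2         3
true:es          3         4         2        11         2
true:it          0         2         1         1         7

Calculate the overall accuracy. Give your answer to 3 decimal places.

0.611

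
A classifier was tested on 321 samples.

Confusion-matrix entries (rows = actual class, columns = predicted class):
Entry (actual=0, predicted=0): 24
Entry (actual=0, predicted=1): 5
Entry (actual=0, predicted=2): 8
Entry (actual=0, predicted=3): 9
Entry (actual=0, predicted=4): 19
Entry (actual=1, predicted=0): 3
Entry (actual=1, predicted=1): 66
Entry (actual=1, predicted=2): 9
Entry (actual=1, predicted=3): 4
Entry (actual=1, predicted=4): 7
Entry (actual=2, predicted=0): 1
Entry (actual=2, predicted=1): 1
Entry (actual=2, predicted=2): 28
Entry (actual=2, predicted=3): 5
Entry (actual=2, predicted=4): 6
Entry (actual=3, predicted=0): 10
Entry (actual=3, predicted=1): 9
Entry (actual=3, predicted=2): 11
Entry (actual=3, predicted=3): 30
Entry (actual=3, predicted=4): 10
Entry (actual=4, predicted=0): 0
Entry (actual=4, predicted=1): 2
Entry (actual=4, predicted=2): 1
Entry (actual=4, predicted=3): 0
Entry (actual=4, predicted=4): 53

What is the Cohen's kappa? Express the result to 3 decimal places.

0.531

Observed agreement pₒ = trace/N = 201/321 = 0.6262
Expected agreement pₑ = Σ (rowᵢ·colᵢ)/N² = (65·38 + 89·83 + 41·57 + 70·48 + 56·95)/321² = 0.2026
κ = (pₒ − pₑ)/(1 − pₑ) = (0.6262 − 0.2026)/(1 − 0.2026) = 0.531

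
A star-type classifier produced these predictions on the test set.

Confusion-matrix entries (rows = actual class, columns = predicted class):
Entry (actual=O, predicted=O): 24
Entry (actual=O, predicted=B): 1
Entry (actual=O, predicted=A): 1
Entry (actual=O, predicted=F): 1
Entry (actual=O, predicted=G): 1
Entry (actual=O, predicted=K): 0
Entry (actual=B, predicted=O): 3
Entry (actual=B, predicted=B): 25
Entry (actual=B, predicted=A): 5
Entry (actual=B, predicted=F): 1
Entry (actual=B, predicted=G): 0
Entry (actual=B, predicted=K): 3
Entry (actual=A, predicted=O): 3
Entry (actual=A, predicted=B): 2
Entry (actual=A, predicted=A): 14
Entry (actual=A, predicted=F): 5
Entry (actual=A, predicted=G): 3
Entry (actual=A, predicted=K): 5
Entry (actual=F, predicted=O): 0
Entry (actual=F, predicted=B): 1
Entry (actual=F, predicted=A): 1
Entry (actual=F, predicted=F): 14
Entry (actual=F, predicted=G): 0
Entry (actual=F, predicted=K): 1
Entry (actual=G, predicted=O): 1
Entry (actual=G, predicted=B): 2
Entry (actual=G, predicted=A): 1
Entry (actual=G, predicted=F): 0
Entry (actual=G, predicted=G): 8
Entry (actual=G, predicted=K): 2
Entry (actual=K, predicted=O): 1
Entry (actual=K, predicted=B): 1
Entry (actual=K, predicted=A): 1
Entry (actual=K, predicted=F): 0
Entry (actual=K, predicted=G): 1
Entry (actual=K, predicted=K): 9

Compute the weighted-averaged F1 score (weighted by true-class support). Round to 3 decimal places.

Per-class F1 score (2·TP/(2·TP+FP+FN)):
  O: TP=24, FP=3+3+0+1+1=8, FN=1+1+1+1+0=4 → 48/60 = 0.8000
  B: TP=25, FP=1+2+1+2+1=7, FN=3+5+1+0+3=12 → 50/69 = 0.7246
  A: TP=14, FP=1+5+1+1+1=9, FN=3+2+5+3+5=18 → 28/55 = 0.5091
  F: TP=14, FP=1+1+5+0+0=7, FN=0+1+1+0+1=3 → 28/38 = 0.7368
  G: TP=8, FP=1+0+3+0+1=5, FN=1+2+1+0+2=6 → 16/27 = 0.5926
  K: TP=9, FP=0+3+5+1+2=11, FN=1+1+1+0+1=4 → 18/33 = 0.5455
Weighted-F1 score = Σ (supportᵢ/N)·F1 scoreᵢ with N=141: (28/141)·0.8000 + (37/141)·0.7246 + (32/141)·0.5091 + (17/141)·0.7368 + (14/141)·0.5926 + (13/141)·0.5455 = 0.663

0.663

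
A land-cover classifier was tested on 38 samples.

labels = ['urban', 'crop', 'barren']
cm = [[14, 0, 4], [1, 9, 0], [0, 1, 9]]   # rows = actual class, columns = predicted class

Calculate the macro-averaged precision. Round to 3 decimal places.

0.842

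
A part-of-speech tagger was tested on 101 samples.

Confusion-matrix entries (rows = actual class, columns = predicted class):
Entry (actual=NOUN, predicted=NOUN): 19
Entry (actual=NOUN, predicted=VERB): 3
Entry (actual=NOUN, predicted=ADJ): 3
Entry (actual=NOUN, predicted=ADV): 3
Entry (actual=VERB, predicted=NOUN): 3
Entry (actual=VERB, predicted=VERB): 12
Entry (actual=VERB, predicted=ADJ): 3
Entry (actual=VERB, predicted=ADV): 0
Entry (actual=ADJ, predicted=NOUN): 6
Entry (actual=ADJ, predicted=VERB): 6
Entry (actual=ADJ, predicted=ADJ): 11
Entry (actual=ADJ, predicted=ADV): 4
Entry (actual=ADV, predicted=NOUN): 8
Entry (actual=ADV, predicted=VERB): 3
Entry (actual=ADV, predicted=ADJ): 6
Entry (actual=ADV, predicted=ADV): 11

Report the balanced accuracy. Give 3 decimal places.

0.536

Balanced accuracy = mean of per-class recall.
  NOUN: recall = 19/28 = 0.6786
  VERB: recall = 12/18 = 0.6667
  ADJ: recall = 11/27 = 0.4074
  ADV: recall = 11/28 = 0.3929
Mean = (0.6786 + 0.6667 + 0.4074 + 0.3929) / 4 = 0.536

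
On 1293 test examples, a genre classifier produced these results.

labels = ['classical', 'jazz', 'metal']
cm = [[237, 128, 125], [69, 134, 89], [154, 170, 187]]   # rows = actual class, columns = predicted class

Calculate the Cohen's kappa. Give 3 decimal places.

Observed agreement pₒ = trace/N = 558/1293 = 0.4316
Expected agreement pₑ = Σ (rowᵢ·colᵢ)/N² = (490·460 + 292·432 + 511·401)/1293² = 0.3328
κ = (pₒ − pₑ)/(1 − pₑ) = (0.4316 − 0.3328)/(1 − 0.3328) = 0.148

0.148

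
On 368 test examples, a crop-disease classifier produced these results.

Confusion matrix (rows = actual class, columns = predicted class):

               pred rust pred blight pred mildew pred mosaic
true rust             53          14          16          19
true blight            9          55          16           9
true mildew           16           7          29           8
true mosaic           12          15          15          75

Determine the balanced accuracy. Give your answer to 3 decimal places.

0.565

Balanced accuracy = mean of per-class recall.
  rust: recall = 53/102 = 0.5196
  blight: recall = 55/89 = 0.6180
  mildew: recall = 29/60 = 0.4833
  mosaic: recall = 75/117 = 0.6410
Mean = (0.5196 + 0.6180 + 0.4833 + 0.6410) / 4 = 0.565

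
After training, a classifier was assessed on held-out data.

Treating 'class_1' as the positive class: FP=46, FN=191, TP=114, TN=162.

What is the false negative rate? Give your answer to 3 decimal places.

FNR = FN/(FN+TP) = 191/(191+114) = 0.626

0.626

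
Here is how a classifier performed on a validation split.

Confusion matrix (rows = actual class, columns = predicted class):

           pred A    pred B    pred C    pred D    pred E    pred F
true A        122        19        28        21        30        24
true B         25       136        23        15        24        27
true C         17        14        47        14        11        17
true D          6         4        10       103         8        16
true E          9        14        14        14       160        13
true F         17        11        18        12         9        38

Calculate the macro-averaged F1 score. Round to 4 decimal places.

0.5264

Per-class F1 score (2·TP/(2·TP+FP+FN)):
  A: TP=122, FP=25+17+6+9+17=74, FN=19+28+21+30+24=122 → 244/440 = 0.55455
  B: TP=136, FP=19+14+4+14+11=62, FN=25+23+15+24+27=114 → 272/448 = 0.60714
  C: TP=47, FP=28+23+10+14+18=93, FN=17+14+14+11+17=73 → 94/260 = 0.36154
  D: TP=103, FP=21+15+14+14+12=76, FN=6+4+10+8+16=44 → 206/326 = 0.63190
  E: TP=160, FP=30+24+11+8+9=82, FN=9+14+14+14+13=64 → 320/466 = 0.68670
  F: TP=38, FP=24+27+17+16+13=97, FN=17+11+18+12+9=67 → 76/240 = 0.31667
Macro-F1 score = mean = (0.55455 + 0.60714 + 0.36154 + 0.63190 + 0.68670 + 0.31667) / 6 = 0.5264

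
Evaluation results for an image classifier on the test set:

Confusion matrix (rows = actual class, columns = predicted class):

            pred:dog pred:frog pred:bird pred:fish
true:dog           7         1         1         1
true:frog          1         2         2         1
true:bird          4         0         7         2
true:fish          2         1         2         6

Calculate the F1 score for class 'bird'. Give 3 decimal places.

F1 score = 2·TP/(2·TP+FP+FN).
bird: TP=7, FP=1+2+2=5, FN=4+0+2=6 → 14/25 = 0.5600

0.560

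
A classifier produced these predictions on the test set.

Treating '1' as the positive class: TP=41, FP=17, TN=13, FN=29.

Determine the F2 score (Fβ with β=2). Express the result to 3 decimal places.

0.607

Fβ = (1+β²)·TP / ((1+β²)·TP + β²·FN + FP), with β²=4
= 5·41 / (5·41 + 4·29 + 17) = 0.607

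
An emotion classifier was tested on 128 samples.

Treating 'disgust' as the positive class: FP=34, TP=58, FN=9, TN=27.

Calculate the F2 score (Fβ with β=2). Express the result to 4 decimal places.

0.8056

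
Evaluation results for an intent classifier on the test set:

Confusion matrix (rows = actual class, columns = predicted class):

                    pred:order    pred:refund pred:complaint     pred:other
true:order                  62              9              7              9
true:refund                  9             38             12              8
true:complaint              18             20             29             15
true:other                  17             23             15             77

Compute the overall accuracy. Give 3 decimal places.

0.560

Accuracy = trace / total = (62+38+29+77=206) / 368 = 206/368 = 0.560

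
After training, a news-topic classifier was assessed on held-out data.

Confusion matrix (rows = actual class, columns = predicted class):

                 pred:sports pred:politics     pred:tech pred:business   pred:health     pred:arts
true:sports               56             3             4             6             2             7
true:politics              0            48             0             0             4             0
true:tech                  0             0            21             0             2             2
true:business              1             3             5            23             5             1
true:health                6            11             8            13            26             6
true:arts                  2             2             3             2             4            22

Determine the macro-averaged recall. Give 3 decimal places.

0.681

Per-class recall (TP/(TP+FN)):
  sports: TP=56, FN=3+4+6+2+7=22 → 56/78 = 0.7179
  politics: TP=48, FN=0+0+0+4+0=4 → 48/52 = 0.9231
  tech: TP=21, FN=0+0+0+2+2=4 → 21/25 = 0.8400
  business: TP=23, FN=1+3+5+5+1=15 → 23/38 = 0.6053
  health: TP=26, FN=6+11+8+13+6=44 → 26/70 = 0.3714
  arts: TP=22, FN=2+2+3+2+4=13 → 22/35 = 0.6286
Macro-recall = mean = (0.7179 + 0.9231 + 0.8400 + 0.6053 + 0.3714 + 0.6286) / 6 = 0.681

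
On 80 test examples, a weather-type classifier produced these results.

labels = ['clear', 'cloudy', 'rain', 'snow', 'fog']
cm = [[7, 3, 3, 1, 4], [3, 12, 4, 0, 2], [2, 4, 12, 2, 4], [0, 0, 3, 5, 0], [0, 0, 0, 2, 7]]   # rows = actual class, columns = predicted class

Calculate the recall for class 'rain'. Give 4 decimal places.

0.5000

Take TP from the diagonal, FP from the rest of the 'rain' prediction marginal, FN from the rest of the 'rain' actual marginal.
recall = TP/(TP+FN).
rain: TP=12, FN=2+4+2+4=12 → 12/24 = 0.50000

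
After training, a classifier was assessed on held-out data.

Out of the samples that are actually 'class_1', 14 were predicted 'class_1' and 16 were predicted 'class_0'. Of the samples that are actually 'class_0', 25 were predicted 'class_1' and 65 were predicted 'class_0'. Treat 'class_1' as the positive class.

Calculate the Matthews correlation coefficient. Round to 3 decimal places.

0.175

MCC = (TP·TN − FP·FN) / √((TP+FP)(TP+FN)(TN+FP)(TN+FN))
Numerator = 14·65 − 25·16 = 510
Denominator = √(39·30·90·81) = √8529300 = 2920.4965
MCC = 510 / 2920.4965 = 0.175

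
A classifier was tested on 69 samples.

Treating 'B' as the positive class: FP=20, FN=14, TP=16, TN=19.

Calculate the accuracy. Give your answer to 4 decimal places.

0.5072

Accuracy = (TP+TN)/N = (16+19)/69 = 0.5072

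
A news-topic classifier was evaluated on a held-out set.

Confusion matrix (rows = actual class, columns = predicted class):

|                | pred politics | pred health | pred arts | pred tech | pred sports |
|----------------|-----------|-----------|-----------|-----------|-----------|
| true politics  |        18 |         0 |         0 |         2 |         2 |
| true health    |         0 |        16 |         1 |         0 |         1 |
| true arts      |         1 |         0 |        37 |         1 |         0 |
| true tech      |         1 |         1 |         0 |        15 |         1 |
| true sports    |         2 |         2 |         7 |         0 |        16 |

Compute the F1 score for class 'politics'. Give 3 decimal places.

F1 score = 2·TP/(2·TP+FP+FN).
politics: TP=18, FP=0+1+1+2=4, FN=0+0+2+2=4 → 36/44 = 0.8182

0.818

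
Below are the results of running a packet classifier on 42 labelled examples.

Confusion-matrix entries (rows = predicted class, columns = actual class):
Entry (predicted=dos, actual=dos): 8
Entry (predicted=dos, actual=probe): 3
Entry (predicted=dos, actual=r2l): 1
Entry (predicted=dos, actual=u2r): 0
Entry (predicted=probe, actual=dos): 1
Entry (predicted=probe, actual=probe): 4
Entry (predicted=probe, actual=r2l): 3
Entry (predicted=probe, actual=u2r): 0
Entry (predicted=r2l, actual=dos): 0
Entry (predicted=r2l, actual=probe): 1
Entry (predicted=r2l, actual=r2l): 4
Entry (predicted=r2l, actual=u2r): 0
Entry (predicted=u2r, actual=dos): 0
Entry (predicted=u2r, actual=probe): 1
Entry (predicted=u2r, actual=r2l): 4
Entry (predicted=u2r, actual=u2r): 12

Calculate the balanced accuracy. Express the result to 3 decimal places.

Balanced accuracy = mean of per-class recall.
  dos: recall = 8/9 = 0.8889
  probe: recall = 4/9 = 0.4444
  r2l: recall = 4/12 = 0.3333
  u2r: recall = 12/12 = 1.0000
Mean = (0.8889 + 0.4444 + 0.3333 + 1.0000) / 4 = 0.667

0.667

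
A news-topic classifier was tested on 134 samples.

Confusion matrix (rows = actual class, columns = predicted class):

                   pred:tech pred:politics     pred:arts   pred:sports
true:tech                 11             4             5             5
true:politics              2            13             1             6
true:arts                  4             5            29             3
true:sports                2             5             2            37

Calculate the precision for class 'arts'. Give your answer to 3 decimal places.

0.784

Treat 'arts' as positive and all other classes as negative.
precision = TP/(TP+FP).
arts: TP=29, FP=5+1+2=8 → 29/37 = 0.7838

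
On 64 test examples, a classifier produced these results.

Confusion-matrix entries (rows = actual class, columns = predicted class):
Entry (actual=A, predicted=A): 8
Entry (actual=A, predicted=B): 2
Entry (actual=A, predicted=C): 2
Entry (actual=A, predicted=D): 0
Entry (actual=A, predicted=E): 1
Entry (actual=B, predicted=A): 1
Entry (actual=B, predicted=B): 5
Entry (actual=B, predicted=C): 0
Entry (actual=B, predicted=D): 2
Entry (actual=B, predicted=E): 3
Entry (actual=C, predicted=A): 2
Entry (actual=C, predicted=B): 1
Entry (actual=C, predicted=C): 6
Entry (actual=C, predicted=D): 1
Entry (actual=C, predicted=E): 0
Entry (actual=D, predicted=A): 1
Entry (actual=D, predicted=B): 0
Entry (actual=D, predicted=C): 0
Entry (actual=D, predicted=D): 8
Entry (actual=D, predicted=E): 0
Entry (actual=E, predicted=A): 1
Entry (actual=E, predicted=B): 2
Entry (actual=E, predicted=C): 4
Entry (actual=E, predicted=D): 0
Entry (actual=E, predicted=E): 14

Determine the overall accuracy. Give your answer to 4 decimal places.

0.6406

Accuracy = trace / total = (8+5+6+8+14=41) / 64 = 41/64 = 0.6406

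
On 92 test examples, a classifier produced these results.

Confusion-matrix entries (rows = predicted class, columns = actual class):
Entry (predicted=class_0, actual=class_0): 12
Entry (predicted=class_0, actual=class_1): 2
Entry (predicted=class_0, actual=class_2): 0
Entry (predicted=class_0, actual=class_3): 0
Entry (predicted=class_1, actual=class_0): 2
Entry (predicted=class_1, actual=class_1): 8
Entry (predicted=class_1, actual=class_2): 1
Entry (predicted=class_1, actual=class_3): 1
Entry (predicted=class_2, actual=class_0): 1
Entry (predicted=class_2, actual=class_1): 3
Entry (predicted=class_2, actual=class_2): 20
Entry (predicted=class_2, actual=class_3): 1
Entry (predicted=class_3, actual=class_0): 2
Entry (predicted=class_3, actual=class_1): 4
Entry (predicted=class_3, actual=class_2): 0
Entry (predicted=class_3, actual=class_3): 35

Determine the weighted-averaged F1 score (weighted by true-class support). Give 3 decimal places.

Per-class F1 score (2·TP/(2·TP+FP+FN)):
  class_0: TP=12, FP=2+0+0=2, FN=2+1+2=5 → 24/31 = 0.7742
  class_1: TP=8, FP=2+1+1=4, FN=2+3+4=9 → 16/29 = 0.5517
  class_2: TP=20, FP=1+3+1=5, FN=0+1+0=1 → 40/46 = 0.8696
  class_3: TP=35, FP=2+4+0=6, FN=0+1+1=2 → 70/78 = 0.8974
Weighted-F1 score = Σ (supportᵢ/N)·F1 scoreᵢ with N=92: (17/92)·0.7742 + (17/92)·0.5517 + (21/92)·0.8696 + (37/92)·0.8974 = 0.804

0.804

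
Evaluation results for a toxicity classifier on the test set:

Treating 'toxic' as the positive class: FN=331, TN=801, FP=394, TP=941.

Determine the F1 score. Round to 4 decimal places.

0.7219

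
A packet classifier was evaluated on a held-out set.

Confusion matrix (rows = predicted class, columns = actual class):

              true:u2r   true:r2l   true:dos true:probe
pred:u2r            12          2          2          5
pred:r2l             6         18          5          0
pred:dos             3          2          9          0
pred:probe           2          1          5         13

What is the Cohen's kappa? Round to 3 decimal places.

0.481

Observed agreement pₒ = trace/N = 52/85 = 0.6118
Expected agreement pₑ = Σ (rowᵢ·colᵢ)/N² = (23·21 + 23·29 + 21·14 + 18·21)/85² = 0.2522
κ = (pₒ − pₑ)/(1 − pₑ) = (0.6118 − 0.2522)/(1 − 0.2522) = 0.481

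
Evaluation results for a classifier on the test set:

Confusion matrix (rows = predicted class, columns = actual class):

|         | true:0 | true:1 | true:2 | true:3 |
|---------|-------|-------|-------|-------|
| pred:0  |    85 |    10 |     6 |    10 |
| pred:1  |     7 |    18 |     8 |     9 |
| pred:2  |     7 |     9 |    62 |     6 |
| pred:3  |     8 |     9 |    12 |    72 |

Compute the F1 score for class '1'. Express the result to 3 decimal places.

0.409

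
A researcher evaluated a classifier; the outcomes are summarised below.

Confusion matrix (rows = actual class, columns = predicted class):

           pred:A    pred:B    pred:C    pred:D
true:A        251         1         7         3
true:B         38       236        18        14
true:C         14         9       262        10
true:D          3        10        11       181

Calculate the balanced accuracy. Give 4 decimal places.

Balanced accuracy = mean of per-class recall.
  A: recall = 251/262 = 0.95802
  B: recall = 236/306 = 0.77124
  C: recall = 262/295 = 0.88814
  D: recall = 181/205 = 0.88293
Mean = (0.95802 + 0.77124 + 0.88814 + 0.88293) / 4 = 0.8751

0.8751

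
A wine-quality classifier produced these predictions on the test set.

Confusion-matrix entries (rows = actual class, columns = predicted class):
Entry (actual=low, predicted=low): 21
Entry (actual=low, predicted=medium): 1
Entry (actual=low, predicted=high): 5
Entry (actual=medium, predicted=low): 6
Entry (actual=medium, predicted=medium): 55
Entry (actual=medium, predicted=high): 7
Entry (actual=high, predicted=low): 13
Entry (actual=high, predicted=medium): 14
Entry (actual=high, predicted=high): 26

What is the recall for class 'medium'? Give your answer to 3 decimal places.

0.809

One-vs-rest for 'medium': TP = diagonal; FP = other classes predicted 'medium'; FN = 'medium' predicted as other.
recall = TP/(TP+FN).
medium: TP=55, FN=6+7=13 → 55/68 = 0.8088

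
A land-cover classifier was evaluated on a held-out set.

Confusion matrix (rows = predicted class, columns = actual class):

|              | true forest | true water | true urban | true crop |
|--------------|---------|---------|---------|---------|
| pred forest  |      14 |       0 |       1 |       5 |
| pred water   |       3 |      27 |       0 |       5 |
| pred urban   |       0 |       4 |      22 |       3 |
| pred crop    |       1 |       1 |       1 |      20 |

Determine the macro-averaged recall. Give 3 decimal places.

Per-class recall (TP/(TP+FN)):
  forest: TP=14, FN=3+0+1=4 → 14/18 = 0.7778
  water: TP=27, FN=0+4+1=5 → 27/32 = 0.8438
  urban: TP=22, FN=1+0+1=2 → 22/24 = 0.9167
  crop: TP=20, FN=5+5+3=13 → 20/33 = 0.6061
Macro-recall = mean = (0.7778 + 0.8438 + 0.9167 + 0.6061) / 4 = 0.786

0.786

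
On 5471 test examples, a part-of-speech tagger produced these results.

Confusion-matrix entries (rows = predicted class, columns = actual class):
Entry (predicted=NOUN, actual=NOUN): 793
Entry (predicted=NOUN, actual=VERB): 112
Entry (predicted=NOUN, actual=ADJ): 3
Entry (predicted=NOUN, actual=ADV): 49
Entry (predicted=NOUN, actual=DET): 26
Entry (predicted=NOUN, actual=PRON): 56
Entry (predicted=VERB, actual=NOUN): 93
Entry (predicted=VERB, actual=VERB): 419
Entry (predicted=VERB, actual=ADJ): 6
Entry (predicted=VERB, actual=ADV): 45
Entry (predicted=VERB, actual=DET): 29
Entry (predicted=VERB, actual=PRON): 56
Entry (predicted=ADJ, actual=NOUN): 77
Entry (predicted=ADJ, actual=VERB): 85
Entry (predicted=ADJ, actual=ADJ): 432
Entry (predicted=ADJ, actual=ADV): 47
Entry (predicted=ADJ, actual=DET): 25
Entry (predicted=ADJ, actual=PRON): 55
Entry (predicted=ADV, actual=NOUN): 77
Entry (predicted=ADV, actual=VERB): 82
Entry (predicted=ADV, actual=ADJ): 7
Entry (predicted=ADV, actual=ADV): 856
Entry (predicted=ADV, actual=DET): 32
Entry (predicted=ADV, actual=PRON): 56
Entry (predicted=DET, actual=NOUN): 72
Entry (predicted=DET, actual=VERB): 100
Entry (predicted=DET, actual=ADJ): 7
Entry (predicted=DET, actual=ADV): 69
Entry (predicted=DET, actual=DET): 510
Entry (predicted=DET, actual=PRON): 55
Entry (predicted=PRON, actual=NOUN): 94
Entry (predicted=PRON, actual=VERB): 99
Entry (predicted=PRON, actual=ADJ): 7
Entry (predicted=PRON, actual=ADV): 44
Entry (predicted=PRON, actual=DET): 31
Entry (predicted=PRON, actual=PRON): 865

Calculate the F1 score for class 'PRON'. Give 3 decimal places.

0.758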